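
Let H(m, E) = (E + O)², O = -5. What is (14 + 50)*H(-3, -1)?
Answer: 2304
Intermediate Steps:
H(m, E) = (-5 + E)² (H(m, E) = (E - 5)² = (-5 + E)²)
(14 + 50)*H(-3, -1) = (14 + 50)*(-5 - 1)² = 64*(-6)² = 64*36 = 2304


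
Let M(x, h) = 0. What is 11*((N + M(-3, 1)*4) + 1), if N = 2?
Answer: 33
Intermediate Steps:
11*((N + M(-3, 1)*4) + 1) = 11*((2 + 0*4) + 1) = 11*((2 + 0) + 1) = 11*(2 + 1) = 11*3 = 33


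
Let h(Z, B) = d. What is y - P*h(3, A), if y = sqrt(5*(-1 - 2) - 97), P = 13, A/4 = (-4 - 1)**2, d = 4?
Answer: -52 + 4*I*sqrt(7) ≈ -52.0 + 10.583*I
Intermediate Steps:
A = 100 (A = 4*(-4 - 1)**2 = 4*(-5)**2 = 4*25 = 100)
h(Z, B) = 4
y = 4*I*sqrt(7) (y = sqrt(5*(-3) - 97) = sqrt(-15 - 97) = sqrt(-112) = 4*I*sqrt(7) ≈ 10.583*I)
y - P*h(3, A) = 4*I*sqrt(7) - 13*4 = 4*I*sqrt(7) - 1*52 = 4*I*sqrt(7) - 52 = -52 + 4*I*sqrt(7)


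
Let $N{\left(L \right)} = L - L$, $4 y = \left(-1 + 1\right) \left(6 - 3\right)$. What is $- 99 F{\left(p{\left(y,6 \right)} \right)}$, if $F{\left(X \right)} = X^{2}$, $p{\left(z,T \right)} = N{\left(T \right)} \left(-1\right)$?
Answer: $0$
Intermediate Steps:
$y = 0$ ($y = \frac{\left(-1 + 1\right) \left(6 - 3\right)}{4} = \frac{0 \cdot 3}{4} = \frac{1}{4} \cdot 0 = 0$)
$N{\left(L \right)} = 0$
$p{\left(z,T \right)} = 0$ ($p{\left(z,T \right)} = 0 \left(-1\right) = 0$)
$- 99 F{\left(p{\left(y,6 \right)} \right)} = - 99 \cdot 0^{2} = \left(-99\right) 0 = 0$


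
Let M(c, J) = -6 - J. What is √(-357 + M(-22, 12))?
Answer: 5*I*√15 ≈ 19.365*I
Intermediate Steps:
√(-357 + M(-22, 12)) = √(-357 + (-6 - 1*12)) = √(-357 + (-6 - 12)) = √(-357 - 18) = √(-375) = 5*I*√15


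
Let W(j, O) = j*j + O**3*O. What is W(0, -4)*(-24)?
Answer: -6144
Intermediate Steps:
W(j, O) = O**4 + j**2 (W(j, O) = j**2 + O**4 = O**4 + j**2)
W(0, -4)*(-24) = ((-4)**4 + 0**2)*(-24) = (256 + 0)*(-24) = 256*(-24) = -6144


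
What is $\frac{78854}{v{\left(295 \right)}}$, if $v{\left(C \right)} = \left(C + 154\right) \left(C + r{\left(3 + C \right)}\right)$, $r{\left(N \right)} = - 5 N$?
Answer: $- \frac{78854}{536555} \approx -0.14696$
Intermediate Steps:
$v{\left(C \right)} = \left(-15 - 4 C\right) \left(154 + C\right)$ ($v{\left(C \right)} = \left(C + 154\right) \left(C - 5 \left(3 + C\right)\right) = \left(154 + C\right) \left(C - \left(15 + 5 C\right)\right) = \left(154 + C\right) \left(-15 - 4 C\right) = \left(-15 - 4 C\right) \left(154 + C\right)$)
$\frac{78854}{v{\left(295 \right)}} = \frac{78854}{-2310 - 186145 - 4 \cdot 295^{2}} = \frac{78854}{-2310 - 186145 - 348100} = \frac{78854}{-536555} = 78854 \left(- \frac{1}{536555}\right) = - \frac{78854}{536555}$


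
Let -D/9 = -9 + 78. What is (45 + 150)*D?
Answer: -121095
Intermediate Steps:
D = -621 (D = -9*(-9 + 78) = -9*69 = -621)
(45 + 150)*D = (45 + 150)*(-621) = 195*(-621) = -121095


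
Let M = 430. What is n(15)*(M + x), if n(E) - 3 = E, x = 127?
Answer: 10026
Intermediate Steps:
n(E) = 3 + E
n(15)*(M + x) = (3 + 15)*(430 + 127) = 18*557 = 10026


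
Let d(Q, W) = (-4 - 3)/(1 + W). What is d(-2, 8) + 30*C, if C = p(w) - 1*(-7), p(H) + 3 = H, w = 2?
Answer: 1613/9 ≈ 179.22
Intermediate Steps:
p(H) = -3 + H
d(Q, W) = -7/(1 + W)
C = 6 (C = (-3 + 2) - 1*(-7) = -1 + 7 = 6)
d(-2, 8) + 30*C = -7/(1 + 8) + 30*6 = -7/9 + 180 = 1613/9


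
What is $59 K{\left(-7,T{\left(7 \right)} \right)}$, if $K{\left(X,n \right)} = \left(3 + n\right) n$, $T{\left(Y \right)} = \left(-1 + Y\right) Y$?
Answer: $111510$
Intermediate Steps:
$T{\left(Y \right)} = Y \left(-1 + Y\right)$
$K{\left(X,n \right)} = n \left(3 + n\right)$
$59 K{\left(-7,T{\left(7 \right)} \right)} = 59 \cdot 7 \left(-1 + 7\right) \left(3 + 7 \left(-1 + 7\right)\right) = 59 \cdot 7 \cdot 6 \left(3 + 7 \cdot 6\right) = 59 \cdot 42 \left(3 + 42\right) = 59 \cdot 42 \cdot 45 = 59 \cdot 1890 = 111510$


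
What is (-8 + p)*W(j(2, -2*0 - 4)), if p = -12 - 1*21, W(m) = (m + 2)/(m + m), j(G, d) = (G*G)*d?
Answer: -287/16 ≈ -17.938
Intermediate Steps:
j(G, d) = d*G² (j(G, d) = G²*d = d*G²)
W(m) = (2 + m)/(2*m) (W(m) = (2 + m)/((2*m)) = (2 + m)*(1/(2*m)) = (2 + m)/(2*m))
p = -33 (p = -12 - 21 = -33)
(-8 + p)*W(j(2, -2*0 - 4)) = (-8 - 33)*((2 + (-2*0 - 4)*2²)/(2*(((-2*0 - 4)*2²)))) = -41*(2 + (0 - 4)*4)/(2*((0 - 4)*4)) = -41*(2 - 4*4)/(2*((-4*4))) = -41*(2 - 16)/(2*(-16)) = -41*(-1)*(-14)/(2*16) = -41*7/16 = -287/16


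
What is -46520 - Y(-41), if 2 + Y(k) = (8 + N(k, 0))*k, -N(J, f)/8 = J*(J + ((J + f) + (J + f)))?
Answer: -1700294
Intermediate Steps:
N(J, f) = -8*J*(2*f + 3*J) (N(J, f) = -8*J*(J + ((J + f) + (J + f))) = -8*J*(J + (2*J + 2*f)) = -8*J*(2*f + 3*J))
Y(k) = -2 + k*(8 - 24*k**2) (Y(k) = -2 + (8 - 8*k*(2*0 + 3*k))*k = -2 + (8 - 8*k*(0 + 3*k))*k = -2 + (8 - 8*k*3*k)*k = -2 + (8 - 24*k**2)*k = -2 + k*(8 - 24*k**2))
-46520 - Y(-41) = -46520 - (-2 - 24*(-41)**3 + 8*(-41)) = -46520 - (-2 - 24*(-68921) - 328) = -46520 - (-2 + 1654104 - 328) = -46520 - 1*1653774 = -46520 - 1653774 = -1700294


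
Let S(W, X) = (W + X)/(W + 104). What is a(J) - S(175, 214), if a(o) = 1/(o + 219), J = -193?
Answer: -9835/7254 ≈ -1.3558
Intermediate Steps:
a(o) = 1/(219 + o)
S(W, X) = (W + X)/(104 + W)
a(J) - S(175, 214) = 1/(219 - 193) - (175 + 214)/(104 + 175) = 1/26 - 389/279 = -9835/7254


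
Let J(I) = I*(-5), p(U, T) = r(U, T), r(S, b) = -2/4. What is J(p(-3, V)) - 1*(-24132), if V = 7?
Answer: 48269/2 ≈ 24135.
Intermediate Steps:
r(S, b) = -1/2 (r(S, b) = -2*1/4 = -1/2)
p(U, T) = -1/2
J(I) = -5*I
J(p(-3, V)) - 1*(-24132) = -5*(-1/2) - 1*(-24132) = 5/2 + 24132 = 48269/2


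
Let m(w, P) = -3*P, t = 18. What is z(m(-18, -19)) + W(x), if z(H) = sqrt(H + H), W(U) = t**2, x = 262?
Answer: 324 + sqrt(114) ≈ 334.68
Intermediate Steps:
W(U) = 324 (W(U) = 18**2 = 324)
z(H) = sqrt(2)*sqrt(H) (z(H) = sqrt(2*H) = sqrt(2)*sqrt(H))
z(m(-18, -19)) + W(x) = sqrt(2)*sqrt(-3*(-19)) + 324 = sqrt(2)*sqrt(57) + 324 = sqrt(114) + 324 = 324 + sqrt(114)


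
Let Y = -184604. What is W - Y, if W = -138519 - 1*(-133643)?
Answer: 179728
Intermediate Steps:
W = -4876 (W = -138519 + 133643 = -4876)
W - Y = -4876 - 1*(-184604) = -4876 + 184604 = 179728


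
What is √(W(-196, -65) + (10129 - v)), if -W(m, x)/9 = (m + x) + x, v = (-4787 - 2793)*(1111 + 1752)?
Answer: √21714603 ≈ 4659.9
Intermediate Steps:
v = -21701540 (v = -7580*2863 = -21701540)
W(m, x) = -18*x - 9*m (W(m, x) = -9*((m + x) + x) = -9*(m + 2*x) = -18*x - 9*m)
√(W(-196, -65) + (10129 - v)) = √((-18*(-65) - 9*(-196)) + (10129 - 1*(-21701540))) = √((1170 + 1764) + (10129 + 21701540)) = √(2934 + 21711669) = √21714603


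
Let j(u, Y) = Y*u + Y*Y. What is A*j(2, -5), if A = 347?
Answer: 5205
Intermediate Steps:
j(u, Y) = Y² + Y*u (j(u, Y) = Y*u + Y² = Y² + Y*u)
A*j(2, -5) = 347*(-5*(-5 + 2)) = 347*(-5*(-3)) = 347*15 = 5205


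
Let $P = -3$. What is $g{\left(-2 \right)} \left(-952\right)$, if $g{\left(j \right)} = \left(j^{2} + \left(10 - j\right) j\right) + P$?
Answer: $21896$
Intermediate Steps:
$g{\left(j \right)} = -3 + j^{2} + j \left(10 - j\right)$ ($g{\left(j \right)} = \left(j^{2} + \left(10 - j\right) j\right) - 3 = \left(j^{2} + j \left(10 - j\right)\right) - 3 = -3 + j^{2} + j \left(10 - j\right)$)
$g{\left(-2 \right)} \left(-952\right) = \left(-3 + 10 \left(-2\right)\right) \left(-952\right) = \left(-3 - 20\right) \left(-952\right) = \left(-23\right) \left(-952\right) = 21896$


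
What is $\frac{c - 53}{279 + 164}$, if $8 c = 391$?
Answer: $- \frac{33}{3544} \approx -0.0093115$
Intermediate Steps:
$c = \frac{391}{8}$ ($c = \frac{1}{8} \cdot 391 = \frac{391}{8} \approx 48.875$)
$\frac{c - 53}{279 + 164} = \frac{\frac{391}{8} - 53}{279 + 164} = - \frac{33}{8 \cdot 443} = \left(- \frac{33}{8}\right) \frac{1}{443} = - \frac{33}{3544}$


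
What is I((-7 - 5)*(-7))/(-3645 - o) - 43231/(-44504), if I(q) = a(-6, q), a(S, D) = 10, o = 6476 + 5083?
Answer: 164209771/169159704 ≈ 0.97074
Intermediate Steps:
o = 11559
I(q) = 10
I((-7 - 5)*(-7))/(-3645 - o) - 43231/(-44504) = 10/(-3645 - 1*11559) - 43231/(-44504) = 10/(-3645 - 11559) - 43231*(-1/44504) = 10/(-15204) + 43231/44504 = 10*(-1/15204) + 43231/44504 = -5/7602 + 43231/44504 = 164209771/169159704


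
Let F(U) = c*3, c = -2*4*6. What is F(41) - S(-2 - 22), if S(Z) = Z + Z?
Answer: -96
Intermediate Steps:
c = -48 (c = -8*6 = -48)
F(U) = -144 (F(U) = -48*3 = -144)
S(Z) = 2*Z
F(41) - S(-2 - 22) = -144 - 2*(-2 - 22) = -144 - 2*(-24) = -144 - 1*(-48) = -144 + 48 = -96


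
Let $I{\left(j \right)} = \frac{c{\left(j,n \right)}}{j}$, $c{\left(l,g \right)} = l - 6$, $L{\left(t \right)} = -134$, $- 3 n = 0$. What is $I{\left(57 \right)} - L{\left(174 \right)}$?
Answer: $\frac{2563}{19} \approx 134.89$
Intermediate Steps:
$n = 0$ ($n = \left(- \frac{1}{3}\right) 0 = 0$)
$c{\left(l,g \right)} = -6 + l$
$I{\left(j \right)} = \frac{-6 + j}{j}$
$I{\left(57 \right)} - L{\left(174 \right)} = \frac{-6 + 57}{57} - -134 = \frac{1}{57} \cdot 51 + 134 = \frac{17}{19} + 134 = \frac{2563}{19}$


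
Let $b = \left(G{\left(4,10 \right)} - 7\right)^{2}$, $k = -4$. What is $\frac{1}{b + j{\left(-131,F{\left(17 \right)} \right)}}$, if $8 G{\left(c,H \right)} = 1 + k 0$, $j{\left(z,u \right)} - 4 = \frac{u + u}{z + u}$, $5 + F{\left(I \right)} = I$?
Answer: $\frac{7616}{388903} \approx 0.019583$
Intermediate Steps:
$F{\left(I \right)} = -5 + I$
$j{\left(z,u \right)} = 4 + \frac{2 u}{u + z}$ ($j{\left(z,u \right)} = 4 + \frac{u + u}{z + u} = 4 + \frac{2 u}{u + z}$)
$G{\left(c,H \right)} = \frac{1}{8}$ ($G{\left(c,H \right)} = \frac{1 - 0}{8} = \frac{1 + 0}{8} = \frac{1}{8} \cdot 1 = \frac{1}{8}$)
$b = \frac{3025}{64}$ ($b = \left(\frac{1}{8} - 7\right)^{2} = \left(- \frac{55}{8}\right)^{2} = \frac{3025}{64} \approx 47.266$)
$\frac{1}{b + j{\left(-131,F{\left(17 \right)} \right)}} = \frac{1}{\frac{3025}{64} + \frac{2 \left(2 \left(-131\right) + 3 \left(-5 + 17\right)\right)}{\left(-5 + 17\right) - 131}} = \frac{1}{\frac{3025}{64} + \frac{2 \left(-262 + 3 \cdot 12\right)}{12 - 131}} = \frac{1}{\frac{3025}{64} + \frac{2 \left(-262 + 36\right)}{-119}} = \frac{1}{\frac{3025}{64} + 2 \left(- \frac{1}{119}\right) \left(-226\right)} = \frac{1}{\frac{3025}{64} + \frac{452}{119}} = \frac{1}{\frac{388903}{7616}} = \frac{7616}{388903}$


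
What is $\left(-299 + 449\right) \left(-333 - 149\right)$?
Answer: $-72300$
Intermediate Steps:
$\left(-299 + 449\right) \left(-333 - 149\right) = 150 \left(-482\right) = -72300$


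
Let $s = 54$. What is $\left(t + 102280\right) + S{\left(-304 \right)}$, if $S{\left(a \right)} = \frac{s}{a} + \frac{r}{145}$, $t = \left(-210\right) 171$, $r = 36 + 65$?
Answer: $\frac{1462806237}{22040} \approx 66371.0$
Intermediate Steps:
$r = 101$
$t = -35910$
$S{\left(a \right)} = \frac{101}{145} + \frac{54}{a}$ ($S{\left(a \right)} = \frac{54}{a} + \frac{101}{145} = \frac{101}{145} + \frac{54}{a}$)
$\left(t + 102280\right) + S{\left(-304 \right)} = \left(-35910 + 102280\right) + \left(\frac{101}{145} + \frac{54}{-304}\right) = 66370 + \left(\frac{101}{145} + 54 \left(- \frac{1}{304}\right)\right) = 66370 + \left(\frac{101}{145} - \frac{27}{152}\right) = 66370 + \frac{11437}{22040} = \frac{1462806237}{22040}$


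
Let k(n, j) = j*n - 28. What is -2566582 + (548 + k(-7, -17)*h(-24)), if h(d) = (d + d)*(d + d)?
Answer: -2356370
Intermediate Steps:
h(d) = 4*d² (h(d) = (2*d)*(2*d) = 4*d²)
k(n, j) = -28 + j*n
-2566582 + (548 + k(-7, -17)*h(-24)) = -2566582 + (548 + (-28 - 17*(-7))*(4*(-24)²)) = -2566582 + (548 + (-28 + 119)*(4*576)) = -2566582 + (548 + 91*2304) = -2566582 + (548 + 209664) = -2566582 + 210212 = -2356370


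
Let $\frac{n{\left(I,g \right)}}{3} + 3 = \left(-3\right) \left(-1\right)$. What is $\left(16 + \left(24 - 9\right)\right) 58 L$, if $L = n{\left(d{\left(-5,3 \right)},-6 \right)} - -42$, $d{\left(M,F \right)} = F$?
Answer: $75516$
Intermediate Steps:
$n{\left(I,g \right)} = 0$ ($n{\left(I,g \right)} = -9 + 3 \left(\left(-3\right) \left(-1\right)\right) = -9 + 3 \cdot 3 = -9 + 9 = 0$)
$L = 42$ ($L = 0 - -42 = 0 + 42 = 42$)
$\left(16 + \left(24 - 9\right)\right) 58 L = \left(16 + \left(24 - 9\right)\right) 58 \cdot 42 = \left(16 + 15\right) 58 \cdot 42 = 31 \cdot 58 \cdot 42 = 1798 \cdot 42 = 75516$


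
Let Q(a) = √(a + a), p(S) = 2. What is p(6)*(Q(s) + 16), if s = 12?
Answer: 32 + 4*√6 ≈ 41.798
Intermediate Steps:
Q(a) = √2*√a (Q(a) = √(2*a) = √2*√a)
p(6)*(Q(s) + 16) = 2*(√2*√12 + 16) = 2*(√2*(2*√3) + 16) = 2*(2*√6 + 16) = 2*(16 + 2*√6) = 32 + 4*√6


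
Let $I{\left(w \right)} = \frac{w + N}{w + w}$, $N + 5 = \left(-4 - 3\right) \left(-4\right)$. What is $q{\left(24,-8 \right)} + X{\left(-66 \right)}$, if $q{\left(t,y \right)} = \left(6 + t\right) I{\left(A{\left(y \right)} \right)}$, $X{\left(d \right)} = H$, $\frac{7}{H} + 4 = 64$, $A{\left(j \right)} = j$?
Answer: $- \frac{3361}{120} \approx -28.008$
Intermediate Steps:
$H = \frac{7}{60}$ ($H = \frac{7}{-4 + 64} = \frac{7}{60} \approx 0.11667$)
$N = 23$ ($N = -5 + \left(-4 - 3\right) \left(-4\right) = -5 - -28 = -5 + 28 = 23$)
$I{\left(w \right)} = \frac{23 + w}{2 w}$ ($I{\left(w \right)} = \frac{w + 23}{w + w} = \frac{23 + w}{2 w}$)
$X{\left(d \right)} = \frac{7}{60}$
$q{\left(t,y \right)} = \frac{\left(6 + t\right) \left(23 + y\right)}{2 y}$ ($q{\left(t,y \right)} = \left(6 + t\right) \frac{23 + y}{2 y} = \frac{\left(6 + t\right) \left(23 + y\right)}{2 y}$)
$q{\left(24,-8 \right)} + X{\left(-66 \right)} = \frac{\left(6 + 24\right) \left(23 - 8\right)}{2 \left(-8\right)} + \frac{7}{60} = \frac{1}{2} \left(- \frac{1}{8}\right) 30 \cdot 15 + \frac{7}{60} = - \frac{225}{8} + \frac{7}{60} = - \frac{3361}{120}$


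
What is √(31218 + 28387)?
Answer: √59605 ≈ 244.14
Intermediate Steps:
√(31218 + 28387) = √59605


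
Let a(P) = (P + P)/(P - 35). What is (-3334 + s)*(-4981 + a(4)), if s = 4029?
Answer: -107321205/31 ≈ -3.4620e+6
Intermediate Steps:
a(P) = 2*P/(-35 + P) (a(P) = (2*P)/(-35 + P) = 2*P/(-35 + P))
(-3334 + s)*(-4981 + a(4)) = (-3334 + 4029)*(-4981 + 2*4/(-35 + 4)) = 695*(-4981 + 2*4/(-31)) = 695*(-4981 + 2*4*(-1/31)) = 695*(-4981 - 8/31) = 695*(-154419/31) = -107321205/31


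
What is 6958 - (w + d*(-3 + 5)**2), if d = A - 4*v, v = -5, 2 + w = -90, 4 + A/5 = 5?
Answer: 6950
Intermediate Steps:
A = 5 (A = -20 + 5*5 = -20 + 25 = 5)
w = -92 (w = -2 - 90 = -92)
d = 25 (d = 5 - 4*(-5) = 5 + 20 = 25)
6958 - (w + d*(-3 + 5)**2) = 6958 - (-92 + 25*(-3 + 5)**2) = 6958 - (-92 + 25*2**2) = 6958 - (-92 + 25*4) = 6958 - (-92 + 100) = 6958 - 1*8 = 6958 - 8 = 6950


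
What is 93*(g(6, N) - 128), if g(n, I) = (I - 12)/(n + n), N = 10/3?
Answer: -71827/6 ≈ -11971.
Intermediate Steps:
N = 10/3 (N = 10*(1/3) = 10/3 ≈ 3.3333)
g(n, I) = (-12 + I)/(2*n) (g(n, I) = (-12 + I)/((2*n)) = (-12 + I)*(1/(2*n)) = (-12 + I)/(2*n))
93*(g(6, N) - 128) = 93*((1/2)*(-12 + 10/3)/6 - 128) = 93*((1/2)*(1/6)*(-26/3) - 128) = 93*(-13/18 - 128) = 93*(-2317/18) = -71827/6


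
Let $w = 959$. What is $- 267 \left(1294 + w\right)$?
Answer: $-601551$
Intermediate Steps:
$- 267 \left(1294 + w\right) = - 267 \left(1294 + 959\right) = \left(-267\right) 2253 = -601551$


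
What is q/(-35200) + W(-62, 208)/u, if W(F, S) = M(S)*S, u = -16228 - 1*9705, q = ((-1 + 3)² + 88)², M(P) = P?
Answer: -108899357/57052600 ≈ -1.9088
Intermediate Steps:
q = 8464 (q = (2² + 88)² = (4 + 88)² = 92² = 8464)
u = -25933 (u = -16228 - 9705 = -25933)
W(F, S) = S² (W(F, S) = S*S = S²)
q/(-35200) + W(-62, 208)/u = 8464/(-35200) + 208²/(-25933) = 8464*(-1/35200) + 43264*(-1/25933) = -529/2200 - 43264/25933 = -108899357/57052600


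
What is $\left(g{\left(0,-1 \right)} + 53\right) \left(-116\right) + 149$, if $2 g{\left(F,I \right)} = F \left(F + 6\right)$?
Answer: $-5999$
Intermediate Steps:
$g{\left(F,I \right)} = \frac{F \left(6 + F\right)}{2}$ ($g{\left(F,I \right)} = \frac{F \left(F + 6\right)}{2} = \frac{F \left(6 + F\right)}{2}$)
$\left(g{\left(0,-1 \right)} + 53\right) \left(-116\right) + 149 = \left(\frac{1}{2} \cdot 0 \left(6 + 0\right) + 53\right) \left(-116\right) + 149 = \left(\frac{1}{2} \cdot 0 \cdot 6 + 53\right) \left(-116\right) + 149 = \left(0 + 53\right) \left(-116\right) + 149 = 53 \left(-116\right) + 149 = -6148 + 149 = -5999$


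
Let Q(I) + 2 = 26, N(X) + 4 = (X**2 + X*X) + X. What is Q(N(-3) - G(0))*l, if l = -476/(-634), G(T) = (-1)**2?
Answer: 5712/317 ≈ 18.019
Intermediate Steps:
G(T) = 1
N(X) = -4 + X + 2*X**2 (N(X) = -4 + ((X**2 + X*X) + X) = -4 + ((X**2 + X**2) + X) = -4 + (2*X**2 + X) = -4 + (X + 2*X**2) = -4 + X + 2*X**2)
Q(I) = 24 (Q(I) = -2 + 26 = 24)
l = 238/317 (l = -476*(-1/634) = 238/317 ≈ 0.75079)
Q(N(-3) - G(0))*l = 24*(238/317) = 5712/317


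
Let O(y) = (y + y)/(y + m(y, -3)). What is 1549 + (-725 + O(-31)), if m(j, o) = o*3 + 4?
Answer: 14863/18 ≈ 825.72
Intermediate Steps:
m(j, o) = 4 + 3*o (m(j, o) = 3*o + 4 = 4 + 3*o)
O(y) = 2*y/(-5 + y) (O(y) = (y + y)/(y + (4 + 3*(-3))) = (2*y)/(y + (4 - 9)) = (2*y)/(y - 5) = (2*y)/(-5 + y) = 2*y/(-5 + y))
1549 + (-725 + O(-31)) = 1549 + (-725 + 2*(-31)/(-5 - 31)) = 1549 + (-725 + 2*(-31)/(-36)) = 1549 + (-725 + 2*(-31)*(-1/36)) = 1549 + (-725 + 31/18) = 1549 - 13019/18 = 14863/18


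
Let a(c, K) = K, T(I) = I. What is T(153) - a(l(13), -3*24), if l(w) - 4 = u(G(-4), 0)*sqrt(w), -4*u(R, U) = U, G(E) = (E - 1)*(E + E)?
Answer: 225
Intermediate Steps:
G(E) = 2*E*(-1 + E) (G(E) = (-1 + E)*(2*E) = 2*E*(-1 + E))
u(R, U) = -U/4
l(w) = 4 (l(w) = 4 + (-1/4*0)*sqrt(w) = 4 + 0*sqrt(w) = 4 + 0 = 4)
T(153) - a(l(13), -3*24) = 153 - (-3)*24 = 153 - 1*(-72) = 153 + 72 = 225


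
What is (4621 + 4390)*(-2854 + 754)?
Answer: -18923100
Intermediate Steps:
(4621 + 4390)*(-2854 + 754) = 9011*(-2100) = -18923100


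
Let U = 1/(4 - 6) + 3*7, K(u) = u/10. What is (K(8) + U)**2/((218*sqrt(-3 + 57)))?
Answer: 5041*sqrt(6)/43600 ≈ 0.28321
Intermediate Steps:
K(u) = u/10 (K(u) = u*(1/10) = u/10)
U = 41/2 (U = 1/(-2) + 21 = -1/2 + 21 = 41/2 ≈ 20.500)
(K(8) + U)**2/((218*sqrt(-3 + 57))) = ((1/10)*8 + 41/2)**2/((218*sqrt(-3 + 57))) = (4/5 + 41/2)**2/((218*sqrt(54))) = (213/10)**2/((218*(3*sqrt(6)))) = 45369/(100*((654*sqrt(6)))) = 45369*(sqrt(6)/3924)/100 = 5041*sqrt(6)/43600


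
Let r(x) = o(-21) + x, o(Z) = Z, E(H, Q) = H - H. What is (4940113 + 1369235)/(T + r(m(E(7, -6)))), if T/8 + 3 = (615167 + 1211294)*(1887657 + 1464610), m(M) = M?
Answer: 6309348/48982279496651 ≈ 1.2881e-7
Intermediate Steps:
E(H, Q) = 0
T = 48982279496672 (T = -24 + 8*((615167 + 1211294)*(1887657 + 1464610)) = -24 + 8*(1826461*3352267) = -24 + 8*6122784937087 = -24 + 48982279496696 = 48982279496672)
r(x) = -21 + x
(4940113 + 1369235)/(T + r(m(E(7, -6)))) = (4940113 + 1369235)/(48982279496672 + (-21 + 0)) = 6309348/(48982279496672 - 21) = 6309348/48982279496651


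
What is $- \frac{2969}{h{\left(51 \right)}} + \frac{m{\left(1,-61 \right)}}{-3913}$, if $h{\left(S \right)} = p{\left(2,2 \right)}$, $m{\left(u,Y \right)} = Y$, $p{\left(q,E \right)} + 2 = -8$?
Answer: $\frac{11618307}{39130} \approx 296.92$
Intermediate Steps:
$p{\left(q,E \right)} = -10$ ($p{\left(q,E \right)} = -2 - 8 = -10$)
$h{\left(S \right)} = -10$
$- \frac{2969}{h{\left(51 \right)}} + \frac{m{\left(1,-61 \right)}}{-3913} = - \frac{2969}{-10} - \frac{61}{-3913} = \left(-2969\right) \left(- \frac{1}{10}\right) - - \frac{61}{3913} = \frac{2969}{10} + \frac{61}{3913} = \frac{11618307}{39130}$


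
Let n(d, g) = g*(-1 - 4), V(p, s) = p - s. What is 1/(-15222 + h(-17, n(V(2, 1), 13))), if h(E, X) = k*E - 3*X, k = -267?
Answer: -1/10488 ≈ -9.5347e-5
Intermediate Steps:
n(d, g) = -5*g (n(d, g) = g*(-5) = -5*g)
h(E, X) = -267*E - 3*X
1/(-15222 + h(-17, n(V(2, 1), 13))) = 1/(-15222 + (-267*(-17) - (-15)*13)) = 1/(-15222 + (4539 - 3*(-65))) = 1/(-15222 + (4539 + 195)) = 1/(-15222 + 4734) = 1/(-10488) = -1/10488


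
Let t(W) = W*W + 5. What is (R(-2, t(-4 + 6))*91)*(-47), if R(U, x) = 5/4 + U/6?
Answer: -47047/12 ≈ -3920.6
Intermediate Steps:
t(W) = 5 + W**2 (t(W) = W**2 + 5 = 5 + W**2)
R(U, x) = 5/4 + U/6 (R(U, x) = 5*(1/4) + U*(1/6) = 5/4 + U/6)
(R(-2, t(-4 + 6))*91)*(-47) = ((5/4 + (1/6)*(-2))*91)*(-47) = ((5/4 - 1/3)*91)*(-47) = ((11/12)*91)*(-47) = (1001/12)*(-47) = -47047/12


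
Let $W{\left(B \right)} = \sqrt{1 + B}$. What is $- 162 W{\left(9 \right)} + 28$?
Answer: $28 - 162 \sqrt{10} \approx -484.29$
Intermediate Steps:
$- 162 W{\left(9 \right)} + 28 = - 162 \sqrt{1 + 9} + 28 = - 162 \sqrt{10} + 28 = 28 - 162 \sqrt{10}$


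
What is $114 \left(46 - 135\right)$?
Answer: $-10146$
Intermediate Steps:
$114 \left(46 - 135\right) = 114 \left(-89\right) = -10146$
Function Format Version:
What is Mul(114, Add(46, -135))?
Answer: -10146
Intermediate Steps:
Mul(114, Add(46, -135)) = Mul(114, -89) = -10146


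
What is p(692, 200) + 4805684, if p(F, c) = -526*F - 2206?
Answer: 4439486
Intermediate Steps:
p(F, c) = -2206 - 526*F
p(692, 200) + 4805684 = (-2206 - 526*692) + 4805684 = (-2206 - 363992) + 4805684 = -366198 + 4805684 = 4439486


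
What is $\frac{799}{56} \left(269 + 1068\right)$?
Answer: $\frac{152609}{8} \approx 19076.0$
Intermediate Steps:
$\frac{799}{56} \left(269 + 1068\right) = 799 \cdot \frac{1}{56} \cdot 1337 = \frac{799}{56} \cdot 1337 = \frac{152609}{8}$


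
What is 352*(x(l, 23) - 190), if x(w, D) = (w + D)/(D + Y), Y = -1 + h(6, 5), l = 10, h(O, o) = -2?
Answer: -331496/5 ≈ -66299.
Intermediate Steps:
Y = -3 (Y = -1 - 2 = -3)
x(w, D) = (D + w)/(-3 + D) (x(w, D) = (w + D)/(D - 3) = (D + w)/(-3 + D))
352*(x(l, 23) - 190) = 352*((23 + 10)/(-3 + 23) - 190) = 352*(33/20 - 190) = 352*(-3767/20) = -331496/5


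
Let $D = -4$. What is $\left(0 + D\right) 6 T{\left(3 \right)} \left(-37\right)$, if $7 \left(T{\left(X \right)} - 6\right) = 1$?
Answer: $\frac{38184}{7} \approx 5454.9$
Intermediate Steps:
$T{\left(X \right)} = \frac{43}{7}$ ($T{\left(X \right)} = 6 + \frac{1}{7} \cdot 1 = 6 + \frac{1}{7} = \frac{43}{7}$)
$\left(0 + D\right) 6 T{\left(3 \right)} \left(-37\right) = \left(0 - 4\right) 6 \cdot \frac{43}{7} \left(-37\right) = \left(-4\right) 6 \cdot \frac{43}{7} \left(-37\right) = \left(-24\right) \frac{43}{7} \left(-37\right) = \left(- \frac{1032}{7}\right) \left(-37\right) = \frac{38184}{7}$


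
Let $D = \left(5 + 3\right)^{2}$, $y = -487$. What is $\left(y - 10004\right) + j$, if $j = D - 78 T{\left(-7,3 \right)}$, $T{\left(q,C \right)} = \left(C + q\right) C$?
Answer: $-9491$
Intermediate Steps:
$D = 64$ ($D = 8^{2} = 64$)
$T{\left(q,C \right)} = C \left(C + q\right)$
$j = 1000$ ($j = 64 - 78 \cdot 3 \left(3 - 7\right) = 64 - 78 \cdot 3 \left(-4\right) = 64 - -936 = 64 + 936 = 1000$)
$\left(y - 10004\right) + j = \left(-487 - 10004\right) + 1000 = -10491 + 1000 = -9491$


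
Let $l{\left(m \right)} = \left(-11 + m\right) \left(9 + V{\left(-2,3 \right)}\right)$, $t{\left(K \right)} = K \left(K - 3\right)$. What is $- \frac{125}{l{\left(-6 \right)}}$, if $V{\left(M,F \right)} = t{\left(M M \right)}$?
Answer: $\frac{125}{221} \approx 0.56561$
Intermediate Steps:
$t{\left(K \right)} = K \left(-3 + K\right)$
$V{\left(M,F \right)} = M^{2} \left(-3 + M^{2}\right)$ ($V{\left(M,F \right)} = M M \left(-3 + M M\right) = M^{2} \left(-3 + M^{2}\right)$)
$l{\left(m \right)} = -143 + 13 m$ ($l{\left(m \right)} = \left(-11 + m\right) \left(9 + \left(-2\right)^{2} \left(-3 + \left(-2\right)^{2}\right)\right) = \left(-11 + m\right) \left(9 + 4 \left(-3 + 4\right)\right) = \left(-11 + m\right) \left(9 + 4 \cdot 1\right) = \left(-11 + m\right) \left(9 + 4\right) = \left(-11 + m\right) 13 = -143 + 13 m$)
$- \frac{125}{l{\left(-6 \right)}} = - \frac{125}{-143 + 13 \left(-6\right)} = - \frac{125}{-143 - 78} = - \frac{125}{-221} = \left(-125\right) \left(- \frac{1}{221}\right) = \frac{125}{221}$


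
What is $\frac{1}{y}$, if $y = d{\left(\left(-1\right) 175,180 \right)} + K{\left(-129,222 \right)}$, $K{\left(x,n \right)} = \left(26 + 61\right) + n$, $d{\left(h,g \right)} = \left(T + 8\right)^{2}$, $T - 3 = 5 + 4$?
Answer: $\frac{1}{709} \approx 0.0014104$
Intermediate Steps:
$T = 12$ ($T = 3 + \left(5 + 4\right) = 3 + 9 = 12$)
$d{\left(h,g \right)} = 400$ ($d{\left(h,g \right)} = \left(12 + 8\right)^{2} = 20^{2} = 400$)
$K{\left(x,n \right)} = 87 + n$
$y = 709$ ($y = 400 + \left(87 + 222\right) = 400 + 309 = 709$)
$\frac{1}{y} = \frac{1}{709}$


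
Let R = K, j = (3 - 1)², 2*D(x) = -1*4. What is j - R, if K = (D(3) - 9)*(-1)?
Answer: -7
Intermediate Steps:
D(x) = -2 (D(x) = (-1*4)/2 = (½)*(-4) = -2)
K = 11 (K = (-2 - 9)*(-1) = -11*(-1) = 11)
j = 4 (j = 2² = 4)
R = 11
j - R = 4 - 1*11 = 4 - 11 = -7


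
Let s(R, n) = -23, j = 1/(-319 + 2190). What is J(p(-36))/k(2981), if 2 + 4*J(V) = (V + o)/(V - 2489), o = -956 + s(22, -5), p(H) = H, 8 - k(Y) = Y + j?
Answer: 1509897/11236217680 ≈ 0.00013438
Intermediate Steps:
j = 1/1871 ≈ 0.00053447
k(Y) = 14967/1871 - Y (k(Y) = 8 - (Y + 1/1871) = 8 - (1/1871 + Y) = 8 + (-1/1871 - Y) = 14967/1871 - Y)
o = -979 (o = -956 - 23 = -979)
J(V) = -1/2 + (-979 + V)/(4*(-2489 + V)) (J(V) = -1/2 + ((V - 979)/(V - 2489))/4 = -1/2 + ((-979 + V)/(-2489 + V))/4 = -1/2 + (-979 + V)/(4*(-2489 + V)))
J(p(-36))/k(2981) = ((3999 - 1*(-36))/(4*(-2489 - 36)))/(14967/1871 - 1*2981) = ((1/4)*(3999 + 36)/(-2525))/(14967/1871 - 2981) = ((1/4)*(-1/2525)*4035)/(-5562484/1871) = -807/2020*(-1871/5562484) = 1509897/11236217680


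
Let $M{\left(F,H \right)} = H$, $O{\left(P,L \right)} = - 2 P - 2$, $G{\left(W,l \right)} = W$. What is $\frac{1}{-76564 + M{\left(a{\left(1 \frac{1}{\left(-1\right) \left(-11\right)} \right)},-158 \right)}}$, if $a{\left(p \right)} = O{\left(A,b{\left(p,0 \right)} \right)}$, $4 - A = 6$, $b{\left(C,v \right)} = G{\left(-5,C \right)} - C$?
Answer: $- \frac{1}{76722} \approx -1.3034 \cdot 10^{-5}$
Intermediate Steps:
$b{\left(C,v \right)} = -5 - C$
$A = -2$ ($A = 4 - 6 = -2$)
$O{\left(P,L \right)} = -2 - 2 P$
$a{\left(p \right)} = 2$ ($a{\left(p \right)} = -2 - -4 = -2 + 4 = 2$)
$\frac{1}{-76564 + M{\left(a{\left(1 \frac{1}{\left(-1\right) \left(-11\right)} \right)},-158 \right)}} = \frac{1}{-76564 - 158} = \frac{1}{-76722} = - \frac{1}{76722}$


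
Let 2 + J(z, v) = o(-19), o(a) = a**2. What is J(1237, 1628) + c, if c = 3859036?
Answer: 3859395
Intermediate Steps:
J(z, v) = 359 (J(z, v) = -2 + (-19)**2 = -2 + 361 = 359)
J(1237, 1628) + c = 359 + 3859036 = 3859395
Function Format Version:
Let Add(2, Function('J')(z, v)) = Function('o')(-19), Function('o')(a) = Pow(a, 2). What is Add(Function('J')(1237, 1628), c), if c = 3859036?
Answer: 3859395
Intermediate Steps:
Function('J')(z, v) = 359 (Function('J')(z, v) = Add(-2, Pow(-19, 2)) = Add(-2, 361) = 359)
Add(Function('J')(1237, 1628), c) = Add(359, 3859036) = 3859395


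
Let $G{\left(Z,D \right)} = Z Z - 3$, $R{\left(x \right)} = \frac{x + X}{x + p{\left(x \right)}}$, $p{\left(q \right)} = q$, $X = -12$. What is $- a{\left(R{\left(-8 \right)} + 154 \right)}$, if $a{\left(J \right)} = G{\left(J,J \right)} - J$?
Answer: $- \frac{383109}{16} \approx -23944.0$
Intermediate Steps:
$R{\left(x \right)} = \frac{-12 + x}{2 x}$ ($R{\left(x \right)} = \frac{x - 12}{x + x} = \frac{-12 + x}{2 x}$)
$G{\left(Z,D \right)} = -3 + Z^{2}$ ($G{\left(Z,D \right)} = Z^{2} - 3 = -3 + Z^{2}$)
$a{\left(J \right)} = -3 + J^{2} - J$ ($a{\left(J \right)} = \left(-3 + J^{2}\right) - J = -3 + J^{2} - J$)
$- a{\left(R{\left(-8 \right)} + 154 \right)} = - (-3 + \left(\frac{-12 - 8}{2 \left(-8\right)} + 154\right)^{2} - \left(\frac{-12 - 8}{2 \left(-8\right)} + 154\right)) = - (-3 + \left(\frac{1}{2} \left(- \frac{1}{8}\right) \left(-20\right) + 154\right)^{2} - \left(\frac{1}{2} \left(- \frac{1}{8}\right) \left(-20\right) + 154\right)) = - (-3 + \left(\frac{5}{4} + 154\right)^{2} - \left(\frac{5}{4} + 154\right)) = - (-3 + \left(\frac{621}{4}\right)^{2} - \frac{621}{4}) = - (-3 + \frac{385641}{16} - \frac{621}{4}) = \left(-1\right) \frac{383109}{16} = - \frac{383109}{16}$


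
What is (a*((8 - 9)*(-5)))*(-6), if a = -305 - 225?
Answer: 15900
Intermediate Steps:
a = -530
(a*((8 - 9)*(-5)))*(-6) = -530*(8 - 9)*(-5)*(-6) = -(-530)*(-5)*(-6) = -530*5*(-6) = -2650*(-6) = 15900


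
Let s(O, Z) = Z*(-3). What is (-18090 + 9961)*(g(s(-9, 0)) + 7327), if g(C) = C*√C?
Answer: -59561183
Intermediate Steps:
s(O, Z) = -3*Z
g(C) = C^(3/2)
(-18090 + 9961)*(g(s(-9, 0)) + 7327) = (-18090 + 9961)*((-3*0)^(3/2) + 7327) = -8129*(0^(3/2) + 7327) = -8129*(0 + 7327) = -8129*7327 = -59561183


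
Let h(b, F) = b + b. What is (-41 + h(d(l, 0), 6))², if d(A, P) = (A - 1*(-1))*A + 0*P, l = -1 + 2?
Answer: 1369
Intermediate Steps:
l = 1
d(A, P) = A*(1 + A) (d(A, P) = (A + 1)*A + 0 = (1 + A)*A + 0 = A*(1 + A) + 0 = A*(1 + A))
h(b, F) = 2*b
(-41 + h(d(l, 0), 6))² = (-41 + 2*(1*(1 + 1)))² = (-41 + 2*(1*2))² = (-41 + 2*2)² = (-41 + 4)² = (-37)² = 1369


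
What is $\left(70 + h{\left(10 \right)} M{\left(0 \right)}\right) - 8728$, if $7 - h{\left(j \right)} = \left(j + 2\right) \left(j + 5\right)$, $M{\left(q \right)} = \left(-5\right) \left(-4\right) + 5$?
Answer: $-12983$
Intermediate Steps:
$M{\left(q \right)} = 25$ ($M{\left(q \right)} = 20 + 5 = 25$)
$h{\left(j \right)} = 7 - \left(2 + j\right) \left(5 + j\right)$ ($h{\left(j \right)} = 7 - \left(j + 2\right) \left(j + 5\right) = 7 - \left(2 + j\right) \left(5 + j\right)$)
$\left(70 + h{\left(10 \right)} M{\left(0 \right)}\right) - 8728 = \left(70 + \left(-3 - 10^{2} - 70\right) 25\right) - 8728 = \left(70 + \left(-3 - 100 - 70\right) 25\right) - 8728 = \left(70 - 4325\right) - 8728 = -4255 - 8728 = -12983$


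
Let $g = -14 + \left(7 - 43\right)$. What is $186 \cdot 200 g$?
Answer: $-1860000$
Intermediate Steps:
$g = -50$ ($g = -14 - 36 = -50$)
$186 \cdot 200 g = 186 \cdot 200 \left(-50\right) = 37200 \left(-50\right) = -1860000$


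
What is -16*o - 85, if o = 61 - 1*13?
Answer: -853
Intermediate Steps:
o = 48 (o = 61 - 13 = 48)
-16*o - 85 = -16*48 - 85 = -768 - 85 = -853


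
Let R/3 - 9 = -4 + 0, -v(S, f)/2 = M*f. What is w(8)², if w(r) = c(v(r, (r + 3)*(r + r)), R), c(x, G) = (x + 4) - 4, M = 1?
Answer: 123904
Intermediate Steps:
v(S, f) = -2*f
R = 15 (R = 27 + 3*(-4 + 0) = 27 + 3*(-4) = 27 - 12 = 15)
c(x, G) = x (c(x, G) = (4 + x) - 4 = x)
w(r) = -4*r*(3 + r) (w(r) = -2*(r + 3)*(r + r) = -2*(3 + r)*2*r = -4*r*(3 + r))
w(8)² = (-4*8*(3 + 8))² = (-4*8*11)² = (-352)² = 123904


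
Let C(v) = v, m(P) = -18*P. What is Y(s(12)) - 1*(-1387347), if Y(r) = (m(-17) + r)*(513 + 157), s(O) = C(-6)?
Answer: 1588347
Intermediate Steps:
s(O) = -6
Y(r) = 205020 + 670*r (Y(r) = (-18*(-17) + r)*(513 + 157) = (306 + r)*670 = 205020 + 670*r)
Y(s(12)) - 1*(-1387347) = (205020 + 670*(-6)) - 1*(-1387347) = (205020 - 4020) + 1387347 = 201000 + 1387347 = 1588347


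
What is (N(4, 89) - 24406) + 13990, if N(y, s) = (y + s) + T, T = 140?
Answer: -10183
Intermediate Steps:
N(y, s) = 140 + s + y (N(y, s) = (y + s) + 140 = (s + y) + 140 = 140 + s + y)
(N(4, 89) - 24406) + 13990 = ((140 + 89 + 4) - 24406) + 13990 = (233 - 24406) + 13990 = -24173 + 13990 = -10183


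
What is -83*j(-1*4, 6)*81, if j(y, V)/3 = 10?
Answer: -201690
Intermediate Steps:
j(y, V) = 30 (j(y, V) = 3*10 = 30)
-83*j(-1*4, 6)*81 = -83*30*81 = -2490*81 = -201690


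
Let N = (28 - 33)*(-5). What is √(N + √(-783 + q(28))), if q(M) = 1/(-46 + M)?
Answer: √(900 + 6*I*√28190)/6 ≈ 5.5912 + 2.5024*I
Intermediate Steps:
N = 25 (N = -5*(-5) = 25)
√(N + √(-783 + q(28))) = √(25 + √(-783 + 1/(-46 + 28))) = √(25 + √(-783 + 1/(-18))) = √(25 + √(-783 - 1/18)) = √(25 + √(-14095/18)) = √(25 + I*√28190/6)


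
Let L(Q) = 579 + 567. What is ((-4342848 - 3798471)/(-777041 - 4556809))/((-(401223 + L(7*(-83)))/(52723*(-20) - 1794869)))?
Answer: 2577477369439/238463987850 ≈ 10.809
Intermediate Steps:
L(Q) = 1146
((-4342848 - 3798471)/(-777041 - 4556809))/((-(401223 + L(7*(-83)))/(52723*(-20) - 1794869))) = ((-4342848 - 3798471)/(-777041 - 4556809))/((-(401223 + 1146)/(52723*(-20) - 1794869))) = (-8141319/(-5333850))/((-402369/(-1054460 - 1794869))) = (-8141319*(-1/5333850))/((-402369/(-2849329))) = 904591/(592650*((-402369*(-1)/2849329))) = 904591/(592650*((-1*(-402369/2849329)))) = 904591/(592650*(402369/2849329)) = (904591/592650)*(2849329/402369) = 2577477369439/238463987850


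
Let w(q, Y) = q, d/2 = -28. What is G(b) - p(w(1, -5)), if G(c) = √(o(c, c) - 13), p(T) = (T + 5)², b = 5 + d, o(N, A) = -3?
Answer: -36 + 4*I ≈ -36.0 + 4.0*I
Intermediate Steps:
d = -56 (d = 2*(-28) = -56)
b = -51 (b = 5 - 56 = -51)
p(T) = (5 + T)²
G(c) = 4*I (G(c) = √(-3 - 13) = √(-16) = 4*I)
G(b) - p(w(1, -5)) = 4*I - (5 + 1)² = 4*I - 1*6² = 4*I - 1*36 = 4*I - 36 = -36 + 4*I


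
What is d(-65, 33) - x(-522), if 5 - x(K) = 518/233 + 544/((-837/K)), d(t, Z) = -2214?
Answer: -40683721/21669 ≈ -1877.5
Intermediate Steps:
x(K) = 647/233 + 544*K/837 (x(K) = 5 - (518/233 + 544/((-837/K))) = 5 - (518*(1/233) + 544*(-K/837)) = 5 - (518/233 - 544*K/837) = 5 + (-518/233 + 544*K/837) = 647/233 + 544*K/837)
d(-65, 33) - x(-522) = -2214 - (647/233 + (544/837)*(-522)) = -2214 - (647/233 - 31552/93) = -2214 - 1*(-7291445/21669) = -2214 + 7291445/21669 = -40683721/21669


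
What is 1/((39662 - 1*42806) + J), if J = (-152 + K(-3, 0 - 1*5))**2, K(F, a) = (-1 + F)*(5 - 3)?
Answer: 1/22456 ≈ 4.4532e-5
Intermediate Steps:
K(F, a) = -2 + 2*F (K(F, a) = (-1 + F)*2 = -2 + 2*F)
J = 25600 (J = (-152 + (-2 + 2*(-3)))**2 = (-152 + (-2 - 6))**2 = (-152 - 8)**2 = (-160)**2 = 25600)
1/((39662 - 1*42806) + J) = 1/((39662 - 1*42806) + 25600) = 1/((39662 - 42806) + 25600) = 1/(-3144 + 25600) = 1/22456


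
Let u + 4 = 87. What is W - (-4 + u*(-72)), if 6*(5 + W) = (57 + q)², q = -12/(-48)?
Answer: 626041/96 ≈ 6521.3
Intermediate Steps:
q = ¼ (q = -12*(-1/48) = ¼ ≈ 0.25000)
u = 83 (u = -4 + 87 = 83)
W = 51961/96 (W = -5 + (57 + ¼)²/6 = -5 + (229/4)²/6 = -5 + (⅙)*(52441/16) = -5 + 52441/96 = 51961/96 ≈ 541.26)
W - (-4 + u*(-72)) = 51961/96 - (-4 + 83*(-72)) = 51961/96 - (-4 - 5976) = 51961/96 - 1*(-5980) = 51961/96 + 5980 = 626041/96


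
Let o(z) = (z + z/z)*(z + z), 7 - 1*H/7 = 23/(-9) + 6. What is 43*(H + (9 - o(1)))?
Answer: 11567/9 ≈ 1285.2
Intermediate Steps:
H = 224/9 (H = 49 - 7*(23/(-9) + 6) = 49 - 7*(23*(-⅑) + 6) = 49 - 7*(-23/9 + 6) = 49 - 7*31/9 = 49 - 217/9 = 224/9 ≈ 24.889)
o(z) = 2*z*(1 + z) (o(z) = (z + 1)*(2*z) = (1 + z)*(2*z) = 2*z*(1 + z))
43*(H + (9 - o(1))) = 43*(224/9 + (9 - 2*(1 + 1))) = 43*(224/9 + (9 - 2*2)) = 43*(224/9 + (9 - 1*4)) = 43*(224/9 + (9 - 4)) = 43*(224/9 + 5) = 43*(269/9) = 11567/9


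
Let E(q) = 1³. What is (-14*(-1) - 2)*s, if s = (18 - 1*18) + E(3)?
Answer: 12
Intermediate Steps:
E(q) = 1
s = 1 (s = (18 - 1*18) + 1 = (18 - 18) + 1 = 0 + 1 = 1)
(-14*(-1) - 2)*s = (-14*(-1) - 2)*1 = (14 - 2)*1 = 12*1 = 12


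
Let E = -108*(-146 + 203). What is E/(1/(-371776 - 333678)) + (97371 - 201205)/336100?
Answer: 729803309121283/168050 ≈ 4.3428e+9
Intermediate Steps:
E = -6156 (E = -108*57 = -6156)
E/(1/(-371776 - 333678)) + (97371 - 201205)/336100 = -6156/(1/(-371776 - 333678)) + (97371 - 201205)/336100 = -6156/(1/(-705454)) - 103834*1/336100 = -6156/(-1/705454) - 51917/168050 = -6156*(-705454) - 51917/168050 = 4342774824 - 51917/168050 = 729803309121283/168050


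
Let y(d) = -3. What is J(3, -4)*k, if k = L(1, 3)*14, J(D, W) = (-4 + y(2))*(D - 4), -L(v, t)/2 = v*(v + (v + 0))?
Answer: -392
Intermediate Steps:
L(v, t) = -4*v² (L(v, t) = -2*v*(v + (v + 0)) = -2*v*(v + v) = -2*v*2*v = -4*v²)
J(D, W) = 28 - 7*D (J(D, W) = (-4 - 3)*(D - 4) = -7*(-4 + D) = 28 - 7*D)
k = -56 (k = -4*1²*14 = -4*1*14 = -4*14 = -56)
J(3, -4)*k = (28 - 7*3)*(-56) = (28 - 21)*(-56) = 7*(-56) = -392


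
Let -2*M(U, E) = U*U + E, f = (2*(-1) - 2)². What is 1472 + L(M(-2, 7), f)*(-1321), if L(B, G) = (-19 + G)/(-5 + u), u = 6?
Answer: 5435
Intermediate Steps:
f = 16 (f = (-2 - 2)² = (-4)² = 16)
M(U, E) = -E/2 - U²/2 (M(U, E) = -(U*U + E)/2 = -(U² + E)/2 = -(E + U²)/2 = -E/2 - U²/2)
L(B, G) = -19 + G (L(B, G) = (-19 + G)/(-5 + 6) = (-19 + G)/1 = (-19 + G)*1 = -19 + G)
1472 + L(M(-2, 7), f)*(-1321) = 1472 + (-19 + 16)*(-1321) = 1472 - 3*(-1321) = 1472 + 3963 = 5435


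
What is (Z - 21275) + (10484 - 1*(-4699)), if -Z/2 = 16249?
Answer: -38590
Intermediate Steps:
Z = -32498 (Z = -2*16249 = -32498)
(Z - 21275) + (10484 - 1*(-4699)) = (-32498 - 21275) + (10484 - 1*(-4699)) = -53773 + (10484 + 4699) = -53773 + 15183 = -38590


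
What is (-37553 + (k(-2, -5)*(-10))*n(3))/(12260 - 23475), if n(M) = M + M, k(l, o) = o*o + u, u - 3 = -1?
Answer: 39173/11215 ≈ 3.4929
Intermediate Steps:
u = 2 (u = 3 - 1 = 2)
k(l, o) = 2 + o² (k(l, o) = o*o + 2 = o² + 2 = 2 + o²)
n(M) = 2*M
(-37553 + (k(-2, -5)*(-10))*n(3))/(12260 - 23475) = (-37553 + ((2 + (-5)²)*(-10))*(2*3))/(12260 - 23475) = (-37553 + ((2 + 25)*(-10))*6)/(-11215) = (-37553 + (27*(-10))*6)*(-1/11215) = (-37553 - 270*6)*(-1/11215) = (-37553 - 1620)*(-1/11215) = -39173*(-1/11215) = 39173/11215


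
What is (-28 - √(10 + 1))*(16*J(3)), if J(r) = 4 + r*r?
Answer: -5824 - 208*√11 ≈ -6513.9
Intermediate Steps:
J(r) = 4 + r²
(-28 - √(10 + 1))*(16*J(3)) = (-28 - √(10 + 1))*(16*(4 + 3²)) = (-28 - √11)*(16*(4 + 9)) = (-28 - √11)*(16*13) = (-28 - √11)*208 = -5824 - 208*√11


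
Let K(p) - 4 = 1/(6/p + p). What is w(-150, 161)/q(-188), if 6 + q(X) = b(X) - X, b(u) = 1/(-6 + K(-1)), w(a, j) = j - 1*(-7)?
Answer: 360/389 ≈ 0.92545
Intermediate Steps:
K(p) = 4 + 1/(p + 6/p) (K(p) = 4 + 1/(6/p + p) = 4 + 1/(p + 6/p))
w(a, j) = 7 + j (w(a, j) = j + 7 = 7 + j)
b(u) = -7/15 (b(u) = 1/(-6 + (24 - 1 + 4*(-1)²)/(6 + (-1)²)) = 1/(-6 + (24 - 1 + 4*1)/(6 + 1)) = 1/(-6 + (24 - 1 + 4)/7) = 1/(-6 + (⅐)*27) = 1/(-6 + 27/7) = 1/(-15/7) = -7/15)
q(X) = -97/15 - X (q(X) = -6 + (-7/15 - X) = -97/15 - X)
w(-150, 161)/q(-188) = (7 + 161)/(-97/15 - 1*(-188)) = 168/(-97/15 + 188) = 168/(2723/15) = 168*(15/2723) = 360/389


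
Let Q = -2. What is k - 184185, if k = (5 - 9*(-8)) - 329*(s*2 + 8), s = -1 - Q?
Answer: -187398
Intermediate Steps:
s = 1 (s = -1 - 1*(-2) = -1 + 2 = 1)
k = -3213 (k = (5 - 9*(-8)) - 329*(1*2 + 8) = (5 + 72) - 329*(2 + 8) = 77 - 329*10 = 77 - 3290 = -3213)
k - 184185 = -3213 - 184185 = -187398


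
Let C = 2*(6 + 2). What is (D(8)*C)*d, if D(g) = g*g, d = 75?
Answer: 76800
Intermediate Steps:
C = 16 (C = 2*8 = 16)
D(g) = g²
(D(8)*C)*d = (8²*16)*75 = (64*16)*75 = 1024*75 = 76800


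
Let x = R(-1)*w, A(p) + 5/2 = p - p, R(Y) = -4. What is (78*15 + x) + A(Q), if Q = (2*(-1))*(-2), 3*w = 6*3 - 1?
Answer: 6869/6 ≈ 1144.8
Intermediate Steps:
w = 17/3 (w = (6*3 - 1)/3 = (18 - 1)/3 = (⅓)*17 = 17/3 ≈ 5.6667)
Q = 4 (Q = -2*(-2) = 4)
A(p) = -5/2 (A(p) = -5/2 + (p - p) = -5/2 + 0 = -5/2)
x = -68/3 (x = -4*17/3 = -68/3 ≈ -22.667)
(78*15 + x) + A(Q) = (78*15 - 68/3) - 5/2 = (1170 - 68/3) - 5/2 = 3442/3 - 5/2 = 6869/6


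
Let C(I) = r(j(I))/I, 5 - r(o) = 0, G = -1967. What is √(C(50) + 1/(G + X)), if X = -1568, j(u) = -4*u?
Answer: √199374/1414 ≈ 0.31578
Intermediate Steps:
r(o) = 5 (r(o) = 5 - 1*0 = 5 + 0 = 5)
C(I) = 5/I
√(C(50) + 1/(G + X)) = √(5/50 + 1/(-1967 - 1568)) = √(5*(1/50) + 1/(-3535)) = √(⅒ - 1/3535) = √(141/1414) = √199374/1414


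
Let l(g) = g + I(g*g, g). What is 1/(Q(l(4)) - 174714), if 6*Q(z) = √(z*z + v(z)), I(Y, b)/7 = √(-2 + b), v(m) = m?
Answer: -3455875801469018376/603789884713023015212753 - 3296698033614*√(118 + 63*√2)/603789884713023015212753 - 198125676*√2/603789884713023015212753 - 189*√2*√(118 + 63*√2)/603789884713023015212753 ≈ -5.7237e-6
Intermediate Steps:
I(Y, b) = 7*√(-2 + b)
l(g) = g + 7*√(-2 + g)
Q(z) = √(z + z²)/6 (Q(z) = √(z*z + z)/6 = √(z² + z)/6 = √(z + z²)/6)
1/(Q(l(4)) - 174714) = 1/(√((4 + 7*√(-2 + 4))*(1 + (4 + 7*√(-2 + 4))))/6 - 174714) = 1/(√((4 + 7*√2)*(1 + (4 + 7*√2)))/6 - 174714) = 1/(√((4 + 7*√2)*(5 + 7*√2))/6 - 174714) = 1/((√(4 + 7*√2)*√(5 + 7*√2))/6 - 174714) = 1/(√(4 + 7*√2)*√(5 + 7*√2)/6 - 174714) = 1/(-174714 + √(4 + 7*√2)*√(5 + 7*√2)/6)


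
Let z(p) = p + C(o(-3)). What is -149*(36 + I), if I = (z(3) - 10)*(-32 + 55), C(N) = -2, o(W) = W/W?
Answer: 25479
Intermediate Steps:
o(W) = 1
z(p) = -2 + p (z(p) = p - 2 = -2 + p)
I = -207 (I = ((-2 + 3) - 10)*(-32 + 55) = (1 - 10)*23 = -9*23 = -207)
-149*(36 + I) = -149*(36 - 207) = -149*(-171) = 25479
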